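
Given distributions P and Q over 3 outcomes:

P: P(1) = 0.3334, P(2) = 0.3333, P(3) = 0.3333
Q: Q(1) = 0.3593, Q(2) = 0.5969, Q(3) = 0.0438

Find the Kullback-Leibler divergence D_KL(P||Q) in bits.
0.6597 bits

D_KL(P||Q) = Σ P(x) log₂(P(x)/Q(x))

Computing term by term:
  P(1)·log₂(P(1)/Q(1)) = 0.3334·log₂(0.3334/0.3593) = -0.03599
  P(2)·log₂(P(2)/Q(2)) = 0.3333·log₂(0.3333/0.5969) = -0.28019
  P(3)·log₂(P(3)/Q(3)) = 0.3333·log₂(0.3333/0.0438) = 0.97584

D_KL(P||Q) = -0.03599 - 0.28019 + 0.97584 = 0.65966 ≈ 0.6597 bits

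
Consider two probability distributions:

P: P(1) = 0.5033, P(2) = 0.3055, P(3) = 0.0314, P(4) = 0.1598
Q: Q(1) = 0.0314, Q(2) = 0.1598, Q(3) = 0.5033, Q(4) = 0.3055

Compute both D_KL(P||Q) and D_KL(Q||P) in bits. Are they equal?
D_KL(P||Q) = 2.0250 bits, D_KL(Q||P) = 2.0250 bits. Yes, in this case they are equal (although KL divergence is not symmetric in general).

D_KL(P||Q) = Σ P(x) log₂(P(x)/Q(x))

Computing term by term:
  P(1)·log₂(P(1)/Q(1)) = 0.5033·log₂(0.5033/0.0314) = 2.01450
  P(2)·log₂(P(2)/Q(2)) = 0.3055·log₂(0.3055/0.1598) = 0.28561
  P(3)·log₂(P(3)/Q(3)) = 0.0314·log₂(0.0314/0.5033) = -0.12568
  P(4)·log₂(P(4)/Q(4)) = 0.1598·log₂(0.1598/0.3055) = -0.14940

D_KL(P||Q) = 2.01450 + 0.28561 - 0.12568 - 0.14940 = 2.02503 ≈ 2.0250 bits

D_KL(Q||P) = Σ Q(x) log₂(Q(x)/P(x))

Computing term by term:
  Q(1)·log₂(Q(1)/P(1)) = 0.0314·log₂(0.0314/0.5033) = -0.12568
  Q(2)·log₂(Q(2)/P(2)) = 0.1598·log₂(0.1598/0.3055) = -0.14940
  Q(3)·log₂(Q(3)/P(3)) = 0.5033·log₂(0.5033/0.0314) = 2.01450
  Q(4)·log₂(Q(4)/P(4)) = 0.3055·log₂(0.3055/0.1598) = 0.28561

D_KL(Q||P) = -0.12568 - 0.14940 + 2.01450 + 0.28561 = 2.02503 ≈ 2.0250 bits

These ARE equal here. Q is P with outcomes relabeled (Q(1) = P(3), Q(2) = P(4), Q(3) = P(1), Q(4) = P(2)) by a relabeling that is its own inverse, so the two sums contain exactly the same terms in a different order. This is a special case — KL divergence is not symmetric in general: D_KL(P||Q) ≠ D_KL(Q||P) for most P, Q.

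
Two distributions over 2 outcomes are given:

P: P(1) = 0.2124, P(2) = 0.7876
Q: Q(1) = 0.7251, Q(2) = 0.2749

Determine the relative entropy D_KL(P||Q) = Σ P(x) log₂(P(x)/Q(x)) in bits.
0.8198 bits

D_KL(P||Q) = Σ P(x) log₂(P(x)/Q(x))

Computing term by term:
  P(1)·log₂(P(1)/Q(1)) = 0.2124·log₂(0.2124/0.7251) = -0.37624
  P(2)·log₂(P(2)/Q(2)) = 0.7876·log₂(0.7876/0.2749) = 1.19601

D_KL(P||Q) = -0.37624 + 1.19601 = 0.81977 ≈ 0.8198 bits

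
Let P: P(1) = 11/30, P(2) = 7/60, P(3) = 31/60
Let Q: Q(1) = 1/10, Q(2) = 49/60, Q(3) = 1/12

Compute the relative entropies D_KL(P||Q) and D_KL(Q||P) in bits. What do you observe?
D_KL(P||Q) = 1.7198 bits, D_KL(Q||P) = 1.8859 bits. The two directions give different values (D_KL(Q||P) exceeds D_KL(P||Q) by 0.1661 bits): KL divergence is asymmetric.

D_KL(P||Q) = Σ P(x) log₂(P(x)/Q(x))

Computing term by term:
  P(1)·log₂(P(1)/Q(1)) = (11/30)·log₂((11/30)/(1/10)) = 0.68731
  P(2)·log₂(P(2)/Q(2)) = (7/60)·log₂((7/60)/(49/60)) = -0.32752
  P(3)·log₂(P(3)/Q(3)) = (31/60)·log₂((31/60)/(1/12)) = 1.36001

D_KL(P||Q) = 0.68731 - 0.32752 + 1.36001 = 1.71980 ≈ 1.7198 bits

D_KL(Q||P) = Σ Q(x) log₂(Q(x)/P(x))

Computing term by term:
  Q(1)·log₂(Q(1)/P(1)) = (1/10)·log₂((1/10)/(11/30)) = -0.18745
  Q(2)·log₂(Q(2)/P(2)) = (49/60)·log₂((49/60)/(7/60)) = 2.29267
  Q(3)·log₂(Q(3)/P(3)) = (1/12)·log₂((1/12)/(31/60)) = -0.21936

D_KL(Q||P) = -0.18745 + 2.29267 - 0.21936 = 1.88586 ≈ 1.8859 bits

These are NOT equal (difference: 0.1661 bits). KL divergence is asymmetric: D_KL(P||Q) ≠ D_KL(Q||P) in general.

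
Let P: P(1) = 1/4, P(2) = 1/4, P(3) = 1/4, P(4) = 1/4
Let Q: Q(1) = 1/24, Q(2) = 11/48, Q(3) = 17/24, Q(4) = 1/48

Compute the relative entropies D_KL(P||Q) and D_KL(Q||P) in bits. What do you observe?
D_KL(P||Q) = 1.1982 bits, D_KL(Q||P) = 0.8531 bits. The two directions give different values (D_KL(P||Q) exceeds D_KL(Q||P) by 0.3451 bits): KL divergence is asymmetric.

D_KL(P||Q) = Σ P(x) log₂(P(x)/Q(x))

Computing term by term:
  P(1)·log₂(P(1)/Q(1)) = (1/4)·log₂((1/4)/(1/24)) = 0.64624
  P(2)·log₂(P(2)/Q(2)) = (1/4)·log₂((1/4)/(11/48)) = 0.03138
  P(3)·log₂(P(3)/Q(3)) = (1/4)·log₂((1/4)/(17/24)) = -0.37563
  P(4)·log₂(P(4)/Q(4)) = (1/4)·log₂((1/4)/(1/48)) = 0.89624

D_KL(P||Q) = 0.64624 + 0.03138 - 0.37563 + 0.89624 = 1.19823 ≈ 1.1982 bits

D_KL(Q||P) = Σ Q(x) log₂(Q(x)/P(x))

Computing term by term:
  Q(1)·log₂(Q(1)/P(1)) = (1/24)·log₂((1/24)/(1/4)) = -0.10771
  Q(2)·log₂(Q(2)/P(2)) = (11/48)·log₂((11/48)/(1/4)) = -0.02877
  Q(3)·log₂(Q(3)/P(3)) = (17/24)·log₂((17/24)/(1/4)) = 1.06427
  Q(4)·log₂(Q(4)/P(4)) = (1/48)·log₂((1/48)/(1/4)) = -0.07469

D_KL(Q||P) = -0.10771 - 0.02877 + 1.06427 - 0.07469 = 0.85310 ≈ 0.8531 bits

These are NOT equal (difference: 0.3451 bits). KL divergence is asymmetric: D_KL(P||Q) ≠ D_KL(Q||P) in general.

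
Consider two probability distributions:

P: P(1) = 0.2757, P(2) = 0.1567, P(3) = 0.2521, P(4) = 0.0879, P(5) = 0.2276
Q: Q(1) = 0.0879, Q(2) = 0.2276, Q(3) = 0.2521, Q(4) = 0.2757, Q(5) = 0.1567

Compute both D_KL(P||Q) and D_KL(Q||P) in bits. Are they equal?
D_KL(P||Q) = 0.3479 bits, D_KL(Q||P) = 0.3479 bits. Yes, in this case they are equal (although KL divergence is not symmetric in general).

D_KL(P||Q) = Σ P(x) log₂(P(x)/Q(x))

Computing term by term:
  P(1)·log₂(P(1)/Q(1)) = 0.2757·log₂(0.2757/0.0879) = 0.45467
  P(2)·log₂(P(2)/Q(2)) = 0.1567·log₂(0.1567/0.2276) = -0.08438
  P(3)·log₂(P(3)/Q(3)) = 0.2521·log₂(0.2521/0.2521) = 0.00000
  P(4)·log₂(P(4)/Q(4)) = 0.0879·log₂(0.0879/0.2757) = -0.14496
  P(5)·log₂(P(5)/Q(5)) = 0.2276·log₂(0.2276/0.1567) = 0.12256

D_KL(P||Q) = 0.45467 - 0.08438 + 0.00000 - 0.14496 + 0.12256 = 0.34789 ≈ 0.3479 bits

D_KL(Q||P) = Σ Q(x) log₂(Q(x)/P(x))

Computing term by term:
  Q(1)·log₂(Q(1)/P(1)) = 0.0879·log₂(0.0879/0.2757) = -0.14496
  Q(2)·log₂(Q(2)/P(2)) = 0.2276·log₂(0.2276/0.1567) = 0.12256
  Q(3)·log₂(Q(3)/P(3)) = 0.2521·log₂(0.2521/0.2521) = 0.00000
  Q(4)·log₂(Q(4)/P(4)) = 0.2757·log₂(0.2757/0.0879) = 0.45467
  Q(5)·log₂(Q(5)/P(5)) = 0.1567·log₂(0.1567/0.2276) = -0.08438

D_KL(Q||P) = -0.14496 + 0.12256 + 0.00000 + 0.45467 - 0.08438 = 0.34789 ≈ 0.3479 bits

These ARE equal here. Q is P with outcomes relabeled (Q(1) = P(4), Q(2) = P(5), Q(4) = P(1), Q(5) = P(2)) by a relabeling that is its own inverse, so the two sums contain exactly the same terms in a different order. This is a special case — KL divergence is not symmetric in general: D_KL(P||Q) ≠ D_KL(Q||P) for most P, Q.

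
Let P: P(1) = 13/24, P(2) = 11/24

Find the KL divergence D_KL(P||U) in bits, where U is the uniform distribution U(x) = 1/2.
0.0050 bits

U(i) = 1/2 for all i

D_KL(P||U) = Σ P(x) log₂(P(x) / (1/2))
           = Σ P(x) log₂(P(x)) + log₂(2)
           = log₂(2) - H(P)

H(P) = -Σ P(x) log₂(P(x)):
  -P(1)·log₂(P(1)) = -(13/24)·log₂(13/24) = 0.47912
  -P(2)·log₂(P(2)) = -(11/24)·log₂(11/24) = 0.51587
H(P) = 0.47912 + 0.51587 = 0.99499 bits

log₂(2) = 1.00000 bits

D_KL(P||U) = 1.00000 - 0.99499 = 0.00501 ≈ 0.0050 bits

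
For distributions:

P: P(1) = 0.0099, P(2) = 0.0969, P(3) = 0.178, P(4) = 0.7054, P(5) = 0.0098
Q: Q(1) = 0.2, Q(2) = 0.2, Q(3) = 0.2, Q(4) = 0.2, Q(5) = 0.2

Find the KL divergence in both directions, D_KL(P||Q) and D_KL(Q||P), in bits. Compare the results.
D_KL(P||Q) = 1.0659 bits, D_KL(Q||P) = 1.6165 bits. D_KL(Q||P) is larger than D_KL(P||Q) by 0.5506 bits; the two directions differ.

D_KL(P||Q) = Σ P(x) log₂(P(x)/Q(x))

Computing term by term:
  P(1)·log₂(P(1)/Q(1)) = 0.0099·log₂(0.0099/0.2) = -0.04293
  P(2)·log₂(P(2)/Q(2)) = 0.0969·log₂(0.0969/0.2) = -0.10130
  P(3)·log₂(P(3)/Q(3)) = 0.178·log₂(0.178/0.2) = -0.02993
  P(4)·log₂(P(4)/Q(4)) = 0.7054·log₂(0.7054/0.2) = 1.28273
  P(5)·log₂(P(5)/Q(5)) = 0.0098·log₂(0.0098/0.2) = -0.04264

D_KL(P||Q) = -0.04293 - 0.10130 - 0.02993 + 1.28273 - 0.04264 = 1.06593 ≈ 1.0659 bits

D_KL(Q||P) = Σ Q(x) log₂(Q(x)/P(x))

Computing term by term:
  Q(1)·log₂(Q(1)/P(1)) = 0.2·log₂(0.2/0.0099) = 0.86729
  Q(2)·log₂(Q(2)/P(2)) = 0.2·log₂(0.2/0.0969) = 0.20909
  Q(3)·log₂(Q(3)/P(3)) = 0.2·log₂(0.2/0.178) = 0.03362
  Q(4)·log₂(Q(4)/P(4)) = 0.2·log₂(0.2/0.7054) = -0.36369
  Q(5)·log₂(Q(5)/P(5)) = 0.2·log₂(0.2/0.0098) = 0.87021

D_KL(Q||P) = 0.86729 + 0.20909 + 0.03362 - 0.36369 + 0.87021 = 1.61652 ≈ 1.6165 bits

These are NOT equal (difference: 0.5506 bits). KL divergence is asymmetric: D_KL(P||Q) ≠ D_KL(Q||P) in general.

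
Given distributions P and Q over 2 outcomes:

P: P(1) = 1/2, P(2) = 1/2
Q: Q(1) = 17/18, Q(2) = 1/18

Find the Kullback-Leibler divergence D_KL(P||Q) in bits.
1.1262 bits

D_KL(P||Q) = Σ P(x) log₂(P(x)/Q(x))

Computing term by term:
  P(1)·log₂(P(1)/Q(1)) = (1/2)·log₂((1/2)/(17/18)) = -0.45877
  P(2)·log₂(P(2)/Q(2)) = (1/2)·log₂((1/2)/(1/18)) = 1.58496

D_KL(P||Q) = -0.45877 + 1.58496 = 1.12619 ≈ 1.1262 bits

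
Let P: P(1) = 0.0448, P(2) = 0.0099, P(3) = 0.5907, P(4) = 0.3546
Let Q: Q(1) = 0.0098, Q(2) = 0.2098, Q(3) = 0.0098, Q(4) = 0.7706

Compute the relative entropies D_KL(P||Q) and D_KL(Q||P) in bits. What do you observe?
D_KL(P||Q) = 3.1506 bits, D_KL(Q||P) = 1.7077 bits. The two directions give different values (D_KL(P||Q) exceeds D_KL(Q||P) by 1.4429 bits): KL divergence is asymmetric.

D_KL(P||Q) = Σ P(x) log₂(P(x)/Q(x))

Computing term by term:
  P(1)·log₂(P(1)/Q(1)) = 0.0448·log₂(0.0448/0.0098) = 0.09823
  P(2)·log₂(P(2)/Q(2)) = 0.0099·log₂(0.0099/0.2098) = -0.04361
  P(3)·log₂(P(3)/Q(3)) = 0.5907·log₂(0.5907/0.0098) = 3.49310
  P(4)·log₂(P(4)/Q(4)) = 0.3546·log₂(0.3546/0.7706) = -0.39708

D_KL(P||Q) = 0.09823 - 0.04361 + 3.49310 - 0.39708 = 3.15064 ≈ 3.1506 bits

D_KL(Q||P) = Σ Q(x) log₂(Q(x)/P(x))

Computing term by term:
  Q(1)·log₂(Q(1)/P(1)) = 0.0098·log₂(0.0098/0.0448) = -0.02149
  Q(2)·log₂(Q(2)/P(2)) = 0.2098·log₂(0.2098/0.0099) = 0.92426
  Q(3)·log₂(Q(3)/P(3)) = 0.0098·log₂(0.0098/0.5907) = -0.05795
  Q(4)·log₂(Q(4)/P(4)) = 0.7706·log₂(0.7706/0.3546) = 0.86291

D_KL(Q||P) = -0.02149 + 0.92426 - 0.05795 + 0.86291 = 1.70773 ≈ 1.7077 bits

These are NOT equal (difference: 1.4429 bits). KL divergence is asymmetric: D_KL(P||Q) ≠ D_KL(Q||P) in general.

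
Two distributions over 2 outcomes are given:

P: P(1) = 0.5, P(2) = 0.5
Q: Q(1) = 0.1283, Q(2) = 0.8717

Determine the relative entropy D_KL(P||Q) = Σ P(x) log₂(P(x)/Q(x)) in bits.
0.5803 bits

D_KL(P||Q) = Σ P(x) log₂(P(x)/Q(x))

Computing term by term:
  P(1)·log₂(P(1)/Q(1)) = 0.5·log₂(0.5/0.1283) = 0.98120
  P(2)·log₂(P(2)/Q(2)) = 0.5·log₂(0.5/0.8717) = -0.40095

D_KL(P||Q) = 0.98120 - 0.40095 = 0.58025 ≈ 0.5803 bits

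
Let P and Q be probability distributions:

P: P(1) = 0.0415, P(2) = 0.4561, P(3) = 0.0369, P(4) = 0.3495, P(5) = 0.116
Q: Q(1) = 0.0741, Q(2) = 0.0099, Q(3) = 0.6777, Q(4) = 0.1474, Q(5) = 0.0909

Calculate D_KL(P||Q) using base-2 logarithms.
2.8068 bits

D_KL(P||Q) = Σ P(x) log₂(P(x)/Q(x))

Computing term by term:
  P(1)·log₂(P(1)/Q(1)) = 0.0415·log₂(0.0415/0.0741) = -0.03471
  P(2)·log₂(P(2)/Q(2)) = 0.4561·log₂(0.4561/0.0099) = 2.52031
  P(3)·log₂(P(3)/Q(3)) = 0.0369·log₂(0.0369/0.6777) = -0.15494
  P(4)·log₂(P(4)/Q(4)) = 0.3495·log₂(0.3495/0.1474) = 0.43532
  P(5)·log₂(P(5)/Q(5)) = 0.116·log₂(0.116/0.0909) = 0.04081

D_KL(P||Q) = -0.03471 + 2.52031 - 0.15494 + 0.43532 + 0.04081 = 2.80679 ≈ 2.8068 bits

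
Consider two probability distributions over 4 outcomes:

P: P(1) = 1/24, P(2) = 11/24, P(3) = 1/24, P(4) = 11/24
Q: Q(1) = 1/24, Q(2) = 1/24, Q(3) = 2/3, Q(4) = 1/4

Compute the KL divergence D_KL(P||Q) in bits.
1.8197 bits

D_KL(P||Q) = Σ P(x) log₂(P(x)/Q(x))

Computing term by term:
  P(1)·log₂(P(1)/Q(1)) = (1/24)·log₂((1/24)/(1/24)) = 0.00000
  P(2)·log₂(P(2)/Q(2)) = (11/24)·log₂((11/24)/(1/24)) = 1.58557
  P(3)·log₂(P(3)/Q(3)) = (1/24)·log₂((1/24)/(2/3)) = -0.16667
  P(4)·log₂(P(4)/Q(4)) = (11/24)·log₂((11/24)/(1/4)) = 0.40080

D_KL(P||Q) = 0.00000 + 1.58557 - 0.16667 + 0.40080 = 1.81970 ≈ 1.8197 bits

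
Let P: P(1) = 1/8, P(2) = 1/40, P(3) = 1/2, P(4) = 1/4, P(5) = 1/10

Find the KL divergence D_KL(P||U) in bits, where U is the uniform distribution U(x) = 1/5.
0.4817 bits

U(i) = 1/5 for all i

D_KL(P||U) = Σ P(x) log₂(P(x) / (1/5))
           = Σ P(x) log₂(P(x)) + log₂(5)
           = log₂(5) - H(P)

H(P) = -Σ P(x) log₂(P(x)):
  -P(1)·log₂(P(1)) = -(1/8)·log₂(1/8) = 0.37500
  -P(2)·log₂(P(2)) = -(1/40)·log₂(1/40) = 0.13305
  -P(3)·log₂(P(3)) = -(1/2)·log₂(1/2) = 0.50000
  -P(4)·log₂(P(4)) = -(1/4)·log₂(1/4) = 0.50000
  -P(5)·log₂(P(5)) = -(1/10)·log₂(1/10) = 0.33219
H(P) = 0.37500 + 0.13305 + 0.50000 + 0.50000 + 0.33219 = 1.84024 bits

log₂(5) = 2.32193 bits

D_KL(P||U) = 2.32193 - 1.84024 = 0.48169 ≈ 0.4817 bits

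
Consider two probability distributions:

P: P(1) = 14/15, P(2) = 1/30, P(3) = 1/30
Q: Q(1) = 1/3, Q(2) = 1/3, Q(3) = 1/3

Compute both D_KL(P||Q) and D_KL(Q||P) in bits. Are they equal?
D_KL(P||Q) = 1.1649 bits, D_KL(Q||P) = 1.7195 bits. No, they are not equal.

D_KL(P||Q) = Σ P(x) log₂(P(x)/Q(x))

Computing term by term:
  P(1)·log₂(P(1)/Q(1)) = (14/15)·log₂((14/15)/(1/3)) = 1.38640
  P(2)·log₂(P(2)/Q(2)) = (1/30)·log₂((1/30)/(1/3)) = -0.11073
  P(3)·log₂(P(3)/Q(3)) = (1/30)·log₂((1/30)/(1/3)) = -0.11073

D_KL(P||Q) = 1.38640 - 0.11073 - 0.11073 = 1.16494 ≈ 1.1649 bits

D_KL(Q||P) = Σ Q(x) log₂(Q(x)/P(x))

Computing term by term:
  Q(1)·log₂(Q(1)/P(1)) = (1/3)·log₂((1/3)/(14/15)) = -0.49514
  Q(2)·log₂(Q(2)/P(2)) = (1/3)·log₂((1/3)/(1/30)) = 1.10731
  Q(3)·log₂(Q(3)/P(3)) = (1/3)·log₂((1/3)/(1/30)) = 1.10731

D_KL(Q||P) = -0.49514 + 1.10731 + 1.10731 = 1.71948 ≈ 1.7195 bits

These are NOT equal (difference: 0.5546 bits). KL divergence is asymmetric: D_KL(P||Q) ≠ D_KL(Q||P) in general.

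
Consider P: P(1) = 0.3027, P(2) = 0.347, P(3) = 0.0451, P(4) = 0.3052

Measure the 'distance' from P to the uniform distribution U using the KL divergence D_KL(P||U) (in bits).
0.2241 bits

U(i) = 1/4 for all i

D_KL(P||U) = Σ P(x) log₂(P(x) / (1/4))
           = Σ P(x) log₂(P(x)) + log₂(4)
           = log₂(4) - H(P)

H(P) = -Σ P(x) log₂(P(x)):
  -P(1)·log₂(P(1)) = -(0.3027)·log₂(0.3027) = 0.52187
  -P(2)·log₂(P(2)) = -(0.347)·log₂(0.347) = 0.52987
  -P(3)·log₂(P(3)) = -(0.0451)·log₂(0.0451) = 0.20163
  -P(4)·log₂(P(4)) = -(0.3052)·log₂(0.3052) = 0.52256
H(P) = 0.52187 + 0.52987 + 0.20163 + 0.52256 = 1.77593 bits

log₂(4) = 2.00000 bits

D_KL(P||U) = 2.00000 - 1.77593 = 0.22407 ≈ 0.2241 bits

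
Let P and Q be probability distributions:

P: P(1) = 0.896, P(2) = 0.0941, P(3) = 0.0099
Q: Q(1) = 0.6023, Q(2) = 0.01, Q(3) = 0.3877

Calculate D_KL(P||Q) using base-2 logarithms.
0.7654 bits

D_KL(P||Q) = Σ P(x) log₂(P(x)/Q(x))

Computing term by term:
  P(1)·log₂(P(1)/Q(1)) = 0.896·log₂(0.896/0.6023) = 0.51342
  P(2)·log₂(P(2)/Q(2)) = 0.0941·log₂(0.0941/0.01) = 0.30434
  P(3)·log₂(P(3)/Q(3)) = 0.0099·log₂(0.0099/0.3877) = -0.05238

D_KL(P||Q) = 0.51342 + 0.30434 - 0.05238 = 0.76538 ≈ 0.7654 bits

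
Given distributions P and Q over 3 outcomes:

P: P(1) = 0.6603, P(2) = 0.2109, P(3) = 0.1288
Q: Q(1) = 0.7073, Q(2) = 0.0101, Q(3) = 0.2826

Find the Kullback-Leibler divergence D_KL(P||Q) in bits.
0.7131 bits

D_KL(P||Q) = Σ P(x) log₂(P(x)/Q(x))

Computing term by term:
  P(1)·log₂(P(1)/Q(1)) = 0.6603·log₂(0.6603/0.7073) = -0.06550
  P(2)·log₂(P(2)/Q(2)) = 0.2109·log₂(0.2109/0.0101) = 0.92461
  P(3)·log₂(P(3)/Q(3)) = 0.1288·log₂(0.1288/0.2826) = -0.14601

D_KL(P||Q) = -0.06550 + 0.92461 - 0.14601 = 0.71310 ≈ 0.7131 bits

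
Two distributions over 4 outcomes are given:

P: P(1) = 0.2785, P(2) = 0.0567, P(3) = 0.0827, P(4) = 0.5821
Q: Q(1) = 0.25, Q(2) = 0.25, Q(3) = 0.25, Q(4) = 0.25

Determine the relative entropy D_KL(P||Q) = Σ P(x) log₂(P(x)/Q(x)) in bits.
0.4998 bits

D_KL(P||Q) = Σ P(x) log₂(P(x)/Q(x))

Computing term by term:
  P(1)·log₂(P(1)/Q(1)) = 0.2785·log₂(0.2785/0.25) = 0.04338
  P(2)·log₂(P(2)/Q(2)) = 0.0567·log₂(0.0567/0.25) = -0.12137
  P(3)·log₂(P(3)/Q(3)) = 0.0827·log₂(0.0827/0.25) = -0.13199
  P(4)·log₂(P(4)/Q(4)) = 0.5821·log₂(0.5821/0.25) = 0.70978

D_KL(P||Q) = 0.04338 - 0.12137 - 0.13199 + 0.70978 = 0.49980 ≈ 0.4998 bits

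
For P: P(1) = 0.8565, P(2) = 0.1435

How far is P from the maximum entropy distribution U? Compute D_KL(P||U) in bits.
0.4067 bits

U(i) = 1/2 for all i

D_KL(P||U) = Σ P(x) log₂(P(x) / (1/2))
           = Σ P(x) log₂(P(x)) + log₂(2)
           = log₂(2) - H(P)

H(P) = -Σ P(x) log₂(P(x)):
  -P(1)·log₂(P(1)) = -(0.8565)·log₂(0.8565) = 0.19141
  -P(2)·log₂(P(2)) = -(0.1435)·log₂(0.1435) = 0.40193
H(P) = 0.19141 + 0.40193 = 0.59334 bits

log₂(2) = 1.00000 bits

D_KL(P||U) = 1.00000 - 0.59334 = 0.40666 ≈ 0.4067 bits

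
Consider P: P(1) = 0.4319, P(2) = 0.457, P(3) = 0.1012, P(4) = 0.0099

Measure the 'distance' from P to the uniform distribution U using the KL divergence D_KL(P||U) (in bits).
0.5602 bits

U(i) = 1/4 for all i

D_KL(P||U) = Σ P(x) log₂(P(x) / (1/4))
           = Σ P(x) log₂(P(x)) + log₂(4)
           = log₂(4) - H(P)

H(P) = -Σ P(x) log₂(P(x)):
  -P(1)·log₂(P(1)) = -(0.4319)·log₂(0.4319) = 0.52313
  -P(2)·log₂(P(2)) = -(0.457)·log₂(0.457) = 0.51629
  -P(3)·log₂(P(3)) = -(0.1012)·log₂(0.1012) = 0.33444
  -P(4)·log₂(P(4)) = -(0.0099)·log₂(0.0099) = 0.06592
H(P) = 0.52313 + 0.51629 + 0.33444 + 0.06592 = 1.43978 bits

log₂(4) = 2.00000 bits

D_KL(P||U) = 2.00000 - 1.43978 = 0.56022 ≈ 0.5602 bits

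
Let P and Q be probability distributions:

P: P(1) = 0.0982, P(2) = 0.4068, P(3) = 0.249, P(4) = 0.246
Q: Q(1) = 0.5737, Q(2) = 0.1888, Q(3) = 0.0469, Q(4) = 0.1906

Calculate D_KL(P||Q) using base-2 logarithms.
0.8907 bits

D_KL(P||Q) = Σ P(x) log₂(P(x)/Q(x))

Computing term by term:
  P(1)·log₂(P(1)/Q(1)) = 0.0982·log₂(0.0982/0.5737) = -0.25007
  P(2)·log₂(P(2)/Q(2)) = 0.4068·log₂(0.4068/0.1888) = 0.45052
  P(3)·log₂(P(3)/Q(3)) = 0.249·log₂(0.249/0.0469) = 0.59971
  P(4)·log₂(P(4)/Q(4)) = 0.246·log₂(0.246/0.1906) = 0.09056

D_KL(P||Q) = -0.25007 + 0.45052 + 0.59971 + 0.09056 = 0.89072 ≈ 0.8907 bits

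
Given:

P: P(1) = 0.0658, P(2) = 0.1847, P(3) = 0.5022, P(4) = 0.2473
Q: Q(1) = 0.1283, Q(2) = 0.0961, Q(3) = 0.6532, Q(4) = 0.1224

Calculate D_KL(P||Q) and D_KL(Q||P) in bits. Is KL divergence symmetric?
D_KL(P||Q) = 0.1712 bits, D_KL(Q||P) = 0.1566 bits. No, KL divergence is not symmetric.

D_KL(P||Q) = Σ P(x) log₂(P(x)/Q(x))

Computing term by term:
  P(1)·log₂(P(1)/Q(1)) = 0.0658·log₂(0.0658/0.1283) = -0.06339
  P(2)·log₂(P(2)/Q(2)) = 0.1847·log₂(0.1847/0.0961) = 0.17409
  P(3)·log₂(P(3)/Q(3)) = 0.5022·log₂(0.5022/0.6532) = -0.19047
  P(4)·log₂(P(4)/Q(4)) = 0.2473·log₂(0.2473/0.1224) = 0.25093

D_KL(P||Q) = -0.06339 + 0.17409 - 0.19047 + 0.25093 = 0.17116 ≈ 0.1712 bits

D_KL(Q||P) = Σ Q(x) log₂(Q(x)/P(x))

Computing term by term:
  Q(1)·log₂(Q(1)/P(1)) = 0.1283·log₂(0.1283/0.0658) = 0.12360
  Q(2)·log₂(Q(2)/P(2)) = 0.0961·log₂(0.0961/0.1847) = -0.09058
  Q(3)·log₂(Q(3)/P(3)) = 0.6532·log₂(0.6532/0.5022) = 0.24773
  Q(4)·log₂(Q(4)/P(4)) = 0.1224·log₂(0.1224/0.2473) = -0.12419

D_KL(Q||P) = 0.12360 - 0.09058 + 0.24773 - 0.12419 = 0.15656 ≈ 0.1566 bits

These are NOT equal (difference: 0.0146 bits). KL divergence is asymmetric: D_KL(P||Q) ≠ D_KL(Q||P) in general.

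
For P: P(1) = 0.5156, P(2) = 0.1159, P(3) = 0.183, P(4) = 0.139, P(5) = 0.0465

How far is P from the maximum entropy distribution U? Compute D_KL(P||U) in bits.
0.4189 bits

U(i) = 1/5 for all i

D_KL(P||U) = Σ P(x) log₂(P(x) / (1/5))
           = Σ P(x) log₂(P(x)) + log₂(5)
           = log₂(5) - H(P)

H(P) = -Σ P(x) log₂(P(x)):
  -P(1)·log₂(P(1)) = -(0.5156)·log₂(0.5156) = 0.49275
  -P(2)·log₂(P(2)) = -(0.1159)·log₂(0.1159) = 0.36034
  -P(3)·log₂(P(3)) = -(0.183)·log₂(0.183) = 0.44837
  -P(4)·log₂(P(4)) = -(0.139)·log₂(0.139) = 0.39571
  -P(5)·log₂(P(5)) = -(0.0465)·log₂(0.0465) = 0.20584
H(P) = 0.49275 + 0.36034 + 0.44837 + 0.39571 + 0.20584 = 1.90301 bits

log₂(5) = 2.32193 bits

D_KL(P||U) = 2.32193 - 1.90301 = 0.41892 ≈ 0.4189 bits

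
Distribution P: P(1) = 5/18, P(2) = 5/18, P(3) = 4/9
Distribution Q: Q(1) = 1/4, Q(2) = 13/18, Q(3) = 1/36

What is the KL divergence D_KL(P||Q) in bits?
1.4371 bits

D_KL(P||Q) = Σ P(x) log₂(P(x)/Q(x))

Computing term by term:
  P(1)·log₂(P(1)/Q(1)) = (5/18)·log₂((5/18)/(1/4)) = 0.04222
  P(2)·log₂(P(2)/Q(2)) = (5/18)·log₂((5/18)/(13/18)) = -0.38292
  P(3)·log₂(P(3)/Q(3)) = (4/9)·log₂((4/9)/(1/36)) = 1.77778

D_KL(P||Q) = 0.04222 - 0.38292 + 1.77778 = 1.43708 ≈ 1.4371 bits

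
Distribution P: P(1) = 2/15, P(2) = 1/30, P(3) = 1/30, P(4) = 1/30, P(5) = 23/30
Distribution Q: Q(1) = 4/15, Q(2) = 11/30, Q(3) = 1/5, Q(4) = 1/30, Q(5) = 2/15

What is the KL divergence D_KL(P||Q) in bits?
1.5999 bits

D_KL(P||Q) = Σ P(x) log₂(P(x)/Q(x))

Computing term by term:
  P(1)·log₂(P(1)/Q(1)) = (2/15)·log₂((2/15)/(4/15)) = -0.13333
  P(2)·log₂(P(2)/Q(2)) = (1/30)·log₂((1/30)/(11/30)) = -0.11531
  P(3)·log₂(P(3)/Q(3)) = (1/30)·log₂((1/30)/(1/5)) = -0.08617
  P(4)·log₂(P(4)/Q(4)) = (1/30)·log₂((1/30)/(1/30)) = 0.00000
  P(5)·log₂(P(5)/Q(5)) = (23/30)·log₂((23/30)/(2/15)) = 1.93473

D_KL(P||Q) = -0.13333 - 0.11531 - 0.08617 + 0.00000 + 1.93473 = 1.59992 ≈ 1.5999 bits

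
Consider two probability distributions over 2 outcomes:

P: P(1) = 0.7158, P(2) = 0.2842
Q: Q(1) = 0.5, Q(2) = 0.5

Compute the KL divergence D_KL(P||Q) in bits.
0.1389 bits

D_KL(P||Q) = Σ P(x) log₂(P(x)/Q(x))

Computing term by term:
  P(1)·log₂(P(1)/Q(1)) = 0.7158·log₂(0.7158/0.5) = 0.37052
  P(2)·log₂(P(2)/Q(2)) = 0.2842·log₂(0.2842/0.5) = -0.23163

D_KL(P||Q) = 0.37052 - 0.23163 = 0.13889 ≈ 0.1389 bits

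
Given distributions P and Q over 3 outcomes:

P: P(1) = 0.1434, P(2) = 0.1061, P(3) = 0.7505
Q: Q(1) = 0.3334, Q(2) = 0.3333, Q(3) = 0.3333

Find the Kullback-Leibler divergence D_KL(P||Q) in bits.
0.5291 bits

D_KL(P||Q) = Σ P(x) log₂(P(x)/Q(x))

Computing term by term:
  P(1)·log₂(P(1)/Q(1)) = 0.1434·log₂(0.1434/0.3334) = -0.17455
  P(2)·log₂(P(2)/Q(2)) = 0.1061·log₂(0.1061/0.3333) = -0.17521
  P(3)·log₂(P(3)/Q(3)) = 0.7505·log₂(0.7505/0.3333) = 0.87886

D_KL(P||Q) = -0.17455 - 0.17521 + 0.87886 = 0.52910 ≈ 0.5291 bits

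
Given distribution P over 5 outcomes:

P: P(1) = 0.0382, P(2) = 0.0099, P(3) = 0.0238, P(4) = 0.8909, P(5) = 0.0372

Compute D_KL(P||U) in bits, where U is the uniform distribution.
1.6226 bits

U(i) = 1/5 for all i

D_KL(P||U) = Σ P(x) log₂(P(x) / (1/5))
           = Σ P(x) log₂(P(x)) + log₂(5)
           = log₂(5) - H(P)

H(P) = -Σ P(x) log₂(P(x)):
  -P(1)·log₂(P(1)) = -(0.0382)·log₂(0.0382) = 0.17993
  -P(2)·log₂(P(2)) = -(0.0099)·log₂(0.0099) = 0.06592
  -P(3)·log₂(P(3)) = -(0.0238)·log₂(0.0238) = 0.12835
  -P(4)·log₂(P(4)) = -(0.8909)·log₂(0.8909) = 0.14848
  -P(5)·log₂(P(5)) = -(0.0372)·log₂(0.0372) = 0.17665
H(P) = 0.17993 + 0.06592 + 0.12835 + 0.14848 + 0.17665 = 0.69933 bits

log₂(5) = 2.32193 bits

D_KL(P||U) = 2.32193 - 0.69933 = 1.62260 ≈ 1.6226 bits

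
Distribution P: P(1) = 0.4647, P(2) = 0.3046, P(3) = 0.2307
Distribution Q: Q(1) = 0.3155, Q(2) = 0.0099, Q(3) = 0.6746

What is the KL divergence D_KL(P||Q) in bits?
1.4082 bits

D_KL(P||Q) = Σ P(x) log₂(P(x)/Q(x))

Computing term by term:
  P(1)·log₂(P(1)/Q(1)) = 0.4647·log₂(0.4647/0.3155) = 0.25961
  P(2)·log₂(P(2)/Q(2)) = 0.3046·log₂(0.3046/0.0099) = 1.50574
  P(3)·log₂(P(3)/Q(3)) = 0.2307·log₂(0.2307/0.6746) = -0.35713

D_KL(P||Q) = 0.25961 + 1.50574 - 0.35713 = 1.40822 ≈ 1.4082 bits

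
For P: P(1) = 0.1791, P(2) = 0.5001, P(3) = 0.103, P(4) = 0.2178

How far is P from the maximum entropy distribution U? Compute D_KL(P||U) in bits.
0.2390 bits

U(i) = 1/4 for all i

D_KL(P||U) = Σ P(x) log₂(P(x) / (1/4))
           = Σ P(x) log₂(P(x)) + log₂(4)
           = log₂(4) - H(P)

H(P) = -Σ P(x) log₂(P(x)):
  -P(1)·log₂(P(1)) = -(0.1791)·log₂(0.1791) = 0.44438
  -P(2)·log₂(P(2)) = -(0.5001)·log₂(0.5001) = 0.49996
  -P(3)·log₂(P(3)) = -(0.103)·log₂(0.103) = 0.33777
  -P(4)·log₂(P(4)) = -(0.2178)·log₂(0.2178) = 0.47893
H(P) = 0.44438 + 0.49996 + 0.33777 + 0.47893 = 1.76104 bits

log₂(4) = 2.00000 bits

D_KL(P||U) = 2.00000 - 1.76104 = 0.23896 ≈ 0.2390 bits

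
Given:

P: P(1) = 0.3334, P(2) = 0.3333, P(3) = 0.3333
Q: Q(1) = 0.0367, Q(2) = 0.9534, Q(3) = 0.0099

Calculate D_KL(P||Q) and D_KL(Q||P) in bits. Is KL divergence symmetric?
D_KL(P||Q) = 2.2469 bits, D_KL(Q||P) = 1.2785 bits. No, KL divergence is not symmetric.

D_KL(P||Q) = Σ P(x) log₂(P(x)/Q(x))

Computing term by term:
  P(1)·log₂(P(1)/Q(1)) = 0.3334·log₂(0.3334/0.0367) = 1.06135
  P(2)·log₂(P(2)/Q(2)) = 0.3333·log₂(0.3333/0.9534) = -0.50537
  P(3)·log₂(P(3)/Q(3)) = 0.3333·log₂(0.3333/0.0099) = 1.69091

D_KL(P||Q) = 1.06135 - 0.50537 + 1.69091 = 2.24689 ≈ 2.2469 bits

D_KL(Q||P) = Σ Q(x) log₂(Q(x)/P(x))

Computing term by term:
  Q(1)·log₂(Q(1)/P(1)) = 0.0367·log₂(0.0367/0.3334) = -0.11683
  Q(2)·log₂(Q(2)/P(2)) = 0.9534·log₂(0.9534/0.3333) = 1.44560
  Q(3)·log₂(Q(3)/P(3)) = 0.0099·log₂(0.0099/0.3333) = -0.05023

D_KL(Q||P) = -0.11683 + 1.44560 - 0.05023 = 1.27854 ≈ 1.2785 bits

These are NOT equal (difference: 0.9684 bits). KL divergence is asymmetric: D_KL(P||Q) ≠ D_KL(Q||P) in general.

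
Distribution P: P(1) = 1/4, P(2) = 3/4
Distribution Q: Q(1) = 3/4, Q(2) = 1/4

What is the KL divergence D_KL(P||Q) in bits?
0.7925 bits

D_KL(P||Q) = Σ P(x) log₂(P(x)/Q(x))

Computing term by term:
  P(1)·log₂(P(1)/Q(1)) = (1/4)·log₂((1/4)/(3/4)) = -0.39624
  P(2)·log₂(P(2)/Q(2)) = (3/4)·log₂((3/4)/(1/4)) = 1.18872

D_KL(P||Q) = -0.39624 + 1.18872 = 0.79248 ≈ 0.7925 bits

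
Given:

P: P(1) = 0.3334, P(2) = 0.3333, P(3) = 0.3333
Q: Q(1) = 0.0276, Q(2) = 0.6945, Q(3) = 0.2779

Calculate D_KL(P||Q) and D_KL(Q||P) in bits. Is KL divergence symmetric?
D_KL(P||Q) = 0.9328 bits, D_KL(Q||P) = 0.5635 bits. No, KL divergence is not symmetric.

D_KL(P||Q) = Σ P(x) log₂(P(x)/Q(x))

Computing term by term:
  P(1)·log₂(P(1)/Q(1)) = 0.3334·log₂(0.3334/0.0276) = 1.19841
  P(2)·log₂(P(2)/Q(2)) = 0.3333·log₂(0.3333/0.6945) = -0.35302
  P(3)·log₂(P(3)/Q(3)) = 0.3333·log₂(0.3333/0.2779) = 0.08741

D_KL(P||Q) = 1.19841 - 0.35302 + 0.08741 = 0.93280 ≈ 0.9328 bits

D_KL(Q||P) = Σ Q(x) log₂(Q(x)/P(x))

Computing term by term:
  Q(1)·log₂(Q(1)/P(1)) = 0.0276·log₂(0.0276/0.3334) = -0.09921
  Q(2)·log₂(Q(2)/P(2)) = 0.6945·log₂(0.6945/0.3333) = 0.73558
  Q(3)·log₂(Q(3)/P(3)) = 0.2779·log₂(0.2779/0.3333) = -0.07288

D_KL(Q||P) = -0.09921 + 0.73558 - 0.07288 = 0.56349 ≈ 0.5635 bits

These are NOT equal (difference: 0.3693 bits). KL divergence is asymmetric: D_KL(P||Q) ≠ D_KL(Q||P) in general.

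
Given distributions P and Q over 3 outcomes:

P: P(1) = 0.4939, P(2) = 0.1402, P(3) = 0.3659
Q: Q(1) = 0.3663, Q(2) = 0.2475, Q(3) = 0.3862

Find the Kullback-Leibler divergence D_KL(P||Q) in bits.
0.0695 bits

D_KL(P||Q) = Σ P(x) log₂(P(x)/Q(x))

Computing term by term:
  P(1)·log₂(P(1)/Q(1)) = 0.4939·log₂(0.4939/0.3663) = 0.21297
  P(2)·log₂(P(2)/Q(2)) = 0.1402·log₂(0.1402/0.2475) = -0.11496
  P(3)·log₂(P(3)/Q(3)) = 0.3659·log₂(0.3659/0.3862) = -0.02850

D_KL(P||Q) = 0.21297 - 0.11496 - 0.02850 = 0.06951 ≈ 0.0695 bits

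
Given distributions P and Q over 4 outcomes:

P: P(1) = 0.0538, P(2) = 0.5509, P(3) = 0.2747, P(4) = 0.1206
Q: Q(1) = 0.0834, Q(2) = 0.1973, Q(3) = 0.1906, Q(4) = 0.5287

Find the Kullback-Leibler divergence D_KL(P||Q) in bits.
0.6698 bits

D_KL(P||Q) = Σ P(x) log₂(P(x)/Q(x))

Computing term by term:
  P(1)·log₂(P(1)/Q(1)) = 0.0538·log₂(0.0538/0.0834) = -0.03403
  P(2)·log₂(P(2)/Q(2)) = 0.5509·log₂(0.5509/0.1973) = 0.81610
  P(3)·log₂(P(3)/Q(3)) = 0.2747·log₂(0.2747/0.1906) = 0.14485
  P(4)·log₂(P(4)/Q(4)) = 0.1206·log₂(0.1206/0.5287) = -0.25715

D_KL(P||Q) = -0.03403 + 0.81610 + 0.14485 - 0.25715 = 0.66977 ≈ 0.6698 bits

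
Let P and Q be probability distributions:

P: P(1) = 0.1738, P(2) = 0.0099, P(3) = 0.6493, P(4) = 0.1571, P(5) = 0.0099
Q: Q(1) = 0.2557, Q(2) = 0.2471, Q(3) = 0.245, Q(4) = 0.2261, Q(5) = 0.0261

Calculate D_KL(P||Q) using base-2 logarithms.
0.6739 bits

D_KL(P||Q) = Σ P(x) log₂(P(x)/Q(x))

Computing term by term:
  P(1)·log₂(P(1)/Q(1)) = 0.1738·log₂(0.1738/0.2557) = -0.09681
  P(2)·log₂(P(2)/Q(2)) = 0.0099·log₂(0.0099/0.2471) = -0.04595
  P(3)·log₂(P(3)/Q(3)) = 0.6493·log₂(0.6493/0.245) = 0.91298
  P(4)·log₂(P(4)/Q(4)) = 0.1571·log₂(0.1571/0.2261) = -0.08252
  P(5)·log₂(P(5)/Q(5)) = 0.0099·log₂(0.0099/0.0261) = -0.01385

D_KL(P||Q) = -0.09681 - 0.04595 + 0.91298 - 0.08252 - 0.01385 = 0.67385 ≈ 0.6739 bits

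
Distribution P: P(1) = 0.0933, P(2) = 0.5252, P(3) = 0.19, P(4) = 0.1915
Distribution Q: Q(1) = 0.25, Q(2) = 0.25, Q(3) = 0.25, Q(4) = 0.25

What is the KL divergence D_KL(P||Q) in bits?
0.2809 bits

D_KL(P||Q) = Σ P(x) log₂(P(x)/Q(x))

Computing term by term:
  P(1)·log₂(P(1)/Q(1)) = 0.0933·log₂(0.0933/0.25) = -0.13267
  P(2)·log₂(P(2)/Q(2)) = 0.5252·log₂(0.5252/0.25) = 0.56246
  P(3)·log₂(P(3)/Q(3)) = 0.19·log₂(0.19/0.25) = -0.07523
  P(4)·log₂(P(4)/Q(4)) = 0.1915·log₂(0.1915/0.25) = -0.07365

D_KL(P||Q) = -0.13267 + 0.56246 - 0.07523 - 0.07365 = 0.28091 ≈ 0.2809 bits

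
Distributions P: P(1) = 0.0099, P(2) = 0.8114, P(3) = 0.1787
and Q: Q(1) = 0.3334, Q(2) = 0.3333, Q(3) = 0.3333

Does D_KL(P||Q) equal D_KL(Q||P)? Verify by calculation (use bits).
D_KL(P||Q) = 0.8306 bits, D_KL(Q||P) = 1.5635 bits. No — D_KL(P||Q) ≠ D_KL(Q||P) for this pair.

D_KL(P||Q) = Σ P(x) log₂(P(x)/Q(x))

Computing term by term:
  P(1)·log₂(P(1)/Q(1)) = 0.0099·log₂(0.0099/0.3334) = -0.05023
  P(2)·log₂(P(2)/Q(2)) = 0.8114·log₂(0.8114/0.3333) = 1.04151
  P(3)·log₂(P(3)/Q(3)) = 0.1787·log₂(0.1787/0.3333) = -0.16070

D_KL(P||Q) = -0.05023 + 1.04151 - 0.16070 = 0.83058 ≈ 0.8306 bits

D_KL(Q||P) = Σ Q(x) log₂(Q(x)/P(x))

Computing term by term:
  Q(1)·log₂(Q(1)/P(1)) = 0.3334·log₂(0.3334/0.0099) = 1.69157
  Q(2)·log₂(Q(2)/P(2)) = 0.3333·log₂(0.3333/0.8114) = -0.42782
  Q(3)·log₂(Q(3)/P(3)) = 0.3333·log₂(0.3333/0.1787) = 0.29973

D_KL(Q||P) = 1.69157 - 0.42782 + 0.29973 = 1.56348 ≈ 1.5635 bits

These are NOT equal (difference: 0.7329 bits). KL divergence is asymmetric: D_KL(P||Q) ≠ D_KL(Q||P) in general.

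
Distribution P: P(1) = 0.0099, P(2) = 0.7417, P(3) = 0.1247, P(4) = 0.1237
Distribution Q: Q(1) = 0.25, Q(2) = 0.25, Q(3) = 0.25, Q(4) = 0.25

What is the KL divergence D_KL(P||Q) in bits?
0.8668 bits

D_KL(P||Q) = Σ P(x) log₂(P(x)/Q(x))

Computing term by term:
  P(1)·log₂(P(1)/Q(1)) = 0.0099·log₂(0.0099/0.25) = -0.04612
  P(2)·log₂(P(2)/Q(2)) = 0.7417·log₂(0.7417/0.25) = 1.16366
  P(3)·log₂(P(3)/Q(3)) = 0.1247·log₂(0.1247/0.25) = -0.12513
  P(4)·log₂(P(4)/Q(4)) = 0.1237·log₂(0.1237/0.25) = -0.12557

D_KL(P||Q) = -0.04612 + 1.16366 - 0.12513 - 0.12557 = 0.86684 ≈ 0.8668 bits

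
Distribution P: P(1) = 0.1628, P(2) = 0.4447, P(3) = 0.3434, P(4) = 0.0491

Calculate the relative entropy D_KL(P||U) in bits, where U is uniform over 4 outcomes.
0.3107 bits

U(i) = 1/4 for all i

D_KL(P||U) = Σ P(x) log₂(P(x) / (1/4))
           = Σ P(x) log₂(P(x)) + log₂(4)
           = log₂(4) - H(P)

H(P) = -Σ P(x) log₂(P(x)):
  -P(1)·log₂(P(1)) = -(0.1628)·log₂(0.1628) = 0.42635
  -P(2)·log₂(P(2)) = -(0.4447)·log₂(0.4447) = 0.51990
  -P(3)·log₂(P(3)) = -(0.3434)·log₂(0.3434) = 0.52954
  -P(4)·log₂(P(4)) = -(0.0491)·log₂(0.0491) = 0.21349
H(P) = 0.42635 + 0.51990 + 0.52954 + 0.21349 = 1.68928 bits

log₂(4) = 2.00000 bits

D_KL(P||U) = 2.00000 - 1.68928 = 0.31072 ≈ 0.3107 bits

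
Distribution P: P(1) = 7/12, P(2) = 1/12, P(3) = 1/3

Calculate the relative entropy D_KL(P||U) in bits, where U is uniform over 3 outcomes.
0.3043 bits

U(i) = 1/3 for all i

D_KL(P||U) = Σ P(x) log₂(P(x) / (1/3))
           = Σ P(x) log₂(P(x)) + log₂(3)
           = log₂(3) - H(P)

H(P) = -Σ P(x) log₂(P(x)):
  -P(1)·log₂(P(1)) = -(7/12)·log₂(7/12) = 0.45360
  -P(2)·log₂(P(2)) = -(1/12)·log₂(1/12) = 0.29875
  -P(3)·log₂(P(3)) = -(1/3)·log₂(1/3) = 0.52832
H(P) = 0.45360 + 0.29875 + 0.52832 = 1.28067 bits

log₂(3) = 1.58496 bits

D_KL(P||U) = 1.58496 - 1.28067 = 0.30429 ≈ 0.3043 bits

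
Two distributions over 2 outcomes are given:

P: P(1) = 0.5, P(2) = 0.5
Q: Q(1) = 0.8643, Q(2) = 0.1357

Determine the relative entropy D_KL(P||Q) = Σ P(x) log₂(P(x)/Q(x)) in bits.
0.5460 bits

D_KL(P||Q) = Σ P(x) log₂(P(x)/Q(x))

Computing term by term:
  P(1)·log₂(P(1)/Q(1)) = 0.5·log₂(0.5/0.8643) = -0.39480
  P(2)·log₂(P(2)/Q(2)) = 0.5·log₂(0.5/0.1357) = 0.94075

D_KL(P||Q) = -0.39480 + 0.94075 = 0.54595 ≈ 0.5460 bits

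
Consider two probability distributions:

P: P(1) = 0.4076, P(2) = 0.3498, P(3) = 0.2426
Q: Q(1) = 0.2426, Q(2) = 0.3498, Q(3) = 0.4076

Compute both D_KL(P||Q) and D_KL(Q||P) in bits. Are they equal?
D_KL(P||Q) = 0.1235 bits, D_KL(Q||P) = 0.1235 bits. Yes, in this case they are equal (although KL divergence is not symmetric in general).

D_KL(P||Q) = Σ P(x) log₂(P(x)/Q(x))

Computing term by term:
  P(1)·log₂(P(1)/Q(1)) = 0.4076·log₂(0.4076/0.2426) = 0.30512
  P(2)·log₂(P(2)/Q(2)) = 0.3498·log₂(0.3498/0.3498) = 0.00000
  P(3)·log₂(P(3)/Q(3)) = 0.2426·log₂(0.2426/0.4076) = -0.18160

D_KL(P||Q) = 0.30512 + 0.00000 - 0.18160 = 0.12352 ≈ 0.1235 bits

D_KL(Q||P) = Σ Q(x) log₂(Q(x)/P(x))

Computing term by term:
  Q(1)·log₂(Q(1)/P(1)) = 0.2426·log₂(0.2426/0.4076) = -0.18160
  Q(2)·log₂(Q(2)/P(2)) = 0.3498·log₂(0.3498/0.3498) = 0.00000
  Q(3)·log₂(Q(3)/P(3)) = 0.4076·log₂(0.4076/0.2426) = 0.30512

D_KL(Q||P) = -0.18160 + 0.00000 + 0.30512 = 0.12352 ≈ 0.1235 bits

These ARE equal here. Q is P with outcomes relabeled (Q(1) = P(3), Q(3) = P(1)) by a relabeling that is its own inverse, so the two sums contain exactly the same terms in a different order. This is a special case — KL divergence is not symmetric in general: D_KL(P||Q) ≠ D_KL(Q||P) for most P, Q.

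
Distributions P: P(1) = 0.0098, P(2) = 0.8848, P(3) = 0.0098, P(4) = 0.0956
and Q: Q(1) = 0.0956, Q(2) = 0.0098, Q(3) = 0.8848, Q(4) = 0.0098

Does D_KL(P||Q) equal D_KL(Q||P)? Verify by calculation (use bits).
D_KL(P||Q) = 5.9663 bits, D_KL(Q||P) = 5.9663 bits. Yes — for this pair D_KL(P||Q) = D_KL(Q||P).

D_KL(P||Q) = Σ P(x) log₂(P(x)/Q(x))

Computing term by term:
  P(1)·log₂(P(1)/Q(1)) = 0.0098·log₂(0.0098/0.0956) = -0.03220
  P(2)·log₂(P(2)/Q(2)) = 0.8848·log₂(0.8848/0.0098) = 5.74804
  P(3)·log₂(P(3)/Q(3)) = 0.0098·log₂(0.0098/0.8848) = -0.06366
  P(4)·log₂(P(4)/Q(4)) = 0.0956·log₂(0.0956/0.0098) = 0.31416

D_KL(P||Q) = -0.03220 + 5.74804 - 0.06366 + 0.31416 = 5.96634 ≈ 5.9663 bits

D_KL(Q||P) = Σ Q(x) log₂(Q(x)/P(x))

Computing term by term:
  Q(1)·log₂(Q(1)/P(1)) = 0.0956·log₂(0.0956/0.0098) = 0.31416
  Q(2)·log₂(Q(2)/P(2)) = 0.0098·log₂(0.0098/0.8848) = -0.06366
  Q(3)·log₂(Q(3)/P(3)) = 0.8848·log₂(0.8848/0.0098) = 5.74804
  Q(4)·log₂(Q(4)/P(4)) = 0.0098·log₂(0.0098/0.0956) = -0.03220

D_KL(Q||P) = 0.31416 - 0.06366 + 5.74804 - 0.03220 = 5.96634 ≈ 5.9663 bits

These ARE equal here. Q is P with outcomes relabeled (Q(1) = P(4), Q(2) = P(3), Q(3) = P(2), Q(4) = P(1)) by a relabeling that is its own inverse, so the two sums contain exactly the same terms in a different order. This is a special case — KL divergence is not symmetric in general: D_KL(P||Q) ≠ D_KL(Q||P) for most P, Q.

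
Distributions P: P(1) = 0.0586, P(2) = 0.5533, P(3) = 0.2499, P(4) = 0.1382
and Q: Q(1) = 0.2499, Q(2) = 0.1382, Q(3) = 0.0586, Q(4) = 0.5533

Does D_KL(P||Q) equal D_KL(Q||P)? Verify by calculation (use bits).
D_KL(P||Q) = 1.2310 bits, D_KL(Q||P) = 1.2310 bits. Yes — for this pair D_KL(P||Q) = D_KL(Q||P).

D_KL(P||Q) = Σ P(x) log₂(P(x)/Q(x))

Computing term by term:
  P(1)·log₂(P(1)/Q(1)) = 0.0586·log₂(0.0586/0.2499) = -0.12261
  P(2)·log₂(P(2)/Q(2)) = 0.5533·log₂(0.5533/0.1382) = 1.10732
  P(3)·log₂(P(3)/Q(3)) = 0.2499·log₂(0.2499/0.0586) = 0.52289
  P(4)·log₂(P(4)/Q(4)) = 0.1382·log₂(0.1382/0.5533) = -0.27658

D_KL(P||Q) = -0.12261 + 1.10732 + 0.52289 - 0.27658 = 1.23102 ≈ 1.2310 bits

D_KL(Q||P) = Σ Q(x) log₂(Q(x)/P(x))

Computing term by term:
  Q(1)·log₂(Q(1)/P(1)) = 0.2499·log₂(0.2499/0.0586) = 0.52289
  Q(2)·log₂(Q(2)/P(2)) = 0.1382·log₂(0.1382/0.5533) = -0.27658
  Q(3)·log₂(Q(3)/P(3)) = 0.0586·log₂(0.0586/0.2499) = -0.12261
  Q(4)·log₂(Q(4)/P(4)) = 0.5533·log₂(0.5533/0.1382) = 1.10732

D_KL(Q||P) = 0.52289 - 0.27658 - 0.12261 + 1.10732 = 1.23102 ≈ 1.2310 bits

These ARE equal here. Q is P with outcomes relabeled (Q(1) = P(3), Q(2) = P(4), Q(3) = P(1), Q(4) = P(2)) by a relabeling that is its own inverse, so the two sums contain exactly the same terms in a different order. This is a special case — KL divergence is not symmetric in general: D_KL(P||Q) ≠ D_KL(Q||P) for most P, Q.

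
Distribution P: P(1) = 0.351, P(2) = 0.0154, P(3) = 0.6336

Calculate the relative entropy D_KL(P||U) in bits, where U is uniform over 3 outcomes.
0.5449 bits

U(i) = 1/3 for all i

D_KL(P||U) = Σ P(x) log₂(P(x) / (1/3))
           = Σ P(x) log₂(P(x)) + log₂(3)
           = log₂(3) - H(P)

H(P) = -Σ P(x) log₂(P(x)):
  -P(1)·log₂(P(1)) = -(0.351)·log₂(0.351) = 0.53017
  -P(2)·log₂(P(2)) = -(0.0154)·log₂(0.0154) = 0.09272
  -P(3)·log₂(P(3)) = -(0.6336)·log₂(0.6336) = 0.41713
H(P) = 0.53017 + 0.09272 + 0.41713 = 1.04002 bits

log₂(3) = 1.58496 bits

D_KL(P||U) = 1.58496 - 1.04002 = 0.54494 ≈ 0.5449 bits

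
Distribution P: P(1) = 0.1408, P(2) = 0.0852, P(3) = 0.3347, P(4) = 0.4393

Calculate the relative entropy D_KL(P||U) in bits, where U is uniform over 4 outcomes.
0.2492 bits

U(i) = 1/4 for all i

D_KL(P||U) = Σ P(x) log₂(P(x) / (1/4))
           = Σ P(x) log₂(P(x)) + log₂(4)
           = log₂(4) - H(P)

H(P) = -Σ P(x) log₂(P(x)):
  -P(1)·log₂(P(1)) = -(0.1408)·log₂(0.1408) = 0.39822
  -P(2)·log₂(P(2)) = -(0.0852)·log₂(0.0852) = 0.30272
  -P(3)·log₂(P(3)) = -(0.3347)·log₂(0.3347) = 0.52851
  -P(4)·log₂(P(4)) = -(0.4393)·log₂(0.4393) = 0.52133
H(P) = 0.39822 + 0.30272 + 0.52851 + 0.52133 = 1.75078 bits

log₂(4) = 2.00000 bits

D_KL(P||U) = 2.00000 - 1.75078 = 0.24922 ≈ 0.2492 bits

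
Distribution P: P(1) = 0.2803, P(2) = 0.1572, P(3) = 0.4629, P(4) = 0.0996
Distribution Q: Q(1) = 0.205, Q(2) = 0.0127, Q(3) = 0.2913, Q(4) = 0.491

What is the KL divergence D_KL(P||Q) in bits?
0.7772 bits

D_KL(P||Q) = Σ P(x) log₂(P(x)/Q(x))

Computing term by term:
  P(1)·log₂(P(1)/Q(1)) = 0.2803·log₂(0.2803/0.205) = 0.12651
  P(2)·log₂(P(2)/Q(2)) = 0.1572·log₂(0.1572/0.0127) = 0.57059
  P(3)·log₂(P(3)/Q(3)) = 0.4629·log₂(0.4629/0.2913) = 0.30931
  P(4)·log₂(P(4)/Q(4)) = 0.0996·log₂(0.0996/0.491) = -0.22923

D_KL(P||Q) = 0.12651 + 0.57059 + 0.30931 - 0.22923 = 0.77718 ≈ 0.7772 bits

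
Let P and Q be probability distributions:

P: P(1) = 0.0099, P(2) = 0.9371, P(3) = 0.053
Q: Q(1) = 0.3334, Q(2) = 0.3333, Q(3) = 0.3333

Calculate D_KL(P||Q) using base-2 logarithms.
1.2067 bits

D_KL(P||Q) = Σ P(x) log₂(P(x)/Q(x))

Computing term by term:
  P(1)·log₂(P(1)/Q(1)) = 0.0099·log₂(0.0099/0.3334) = -0.05023
  P(2)·log₂(P(2)/Q(2)) = 0.9371·log₂(0.9371/0.3333) = 1.39757
  P(3)·log₂(P(3)/Q(3)) = 0.053·log₂(0.053/0.3333) = -0.14060

D_KL(P||Q) = -0.05023 + 1.39757 - 0.14060 = 1.20674 ≈ 1.2067 bits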